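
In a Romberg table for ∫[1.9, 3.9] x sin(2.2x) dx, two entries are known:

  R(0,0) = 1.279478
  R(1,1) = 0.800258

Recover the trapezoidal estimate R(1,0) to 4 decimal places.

0.9201

From R(1,1) = (4·R(1,0) − R(0,0))/3, solve for R(1,0):
4·R(1,0) = 3·0.800258 + 1.279478 = 3.680252
R(1,0) = 0.920063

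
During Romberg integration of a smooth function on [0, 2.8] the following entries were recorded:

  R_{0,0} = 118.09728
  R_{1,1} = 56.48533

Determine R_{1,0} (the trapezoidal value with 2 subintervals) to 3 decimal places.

71.888

From R_{1,1} = (4·R_{1,0} − R_{0,0})/3, solve for R_{1,0}:
4·R_{1,0} = 3·56.48533 + 118.09728 = 287.55327
R_{1,0} = 71.88832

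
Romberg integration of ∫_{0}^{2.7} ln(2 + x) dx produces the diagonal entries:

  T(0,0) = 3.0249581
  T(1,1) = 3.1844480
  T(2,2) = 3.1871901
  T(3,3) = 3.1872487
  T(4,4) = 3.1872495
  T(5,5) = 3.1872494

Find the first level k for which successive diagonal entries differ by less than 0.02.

k = 2

|T(1,1) − T(0,0)| = 0.1594899 ≥ 0.02
|T(2,2) − T(1,1)| = 0.0027421 < 0.02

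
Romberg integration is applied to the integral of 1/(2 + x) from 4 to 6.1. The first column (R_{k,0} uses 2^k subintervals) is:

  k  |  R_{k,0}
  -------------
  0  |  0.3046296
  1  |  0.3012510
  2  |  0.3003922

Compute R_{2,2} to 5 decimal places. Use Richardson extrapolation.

Richardson extrapolation on the trapezoidal column (denominator 4−1=3):
R_{1,1} = (4·0.3012510 − 0.3046296) / 3 = 0.3001248
R_{2,1} = (4·0.3003922 − 0.3012510) / 3 = 0.3001059
R_{2,2} = (16·0.3001059 − 0.3001248) / 15 = 0.3001046

0.30010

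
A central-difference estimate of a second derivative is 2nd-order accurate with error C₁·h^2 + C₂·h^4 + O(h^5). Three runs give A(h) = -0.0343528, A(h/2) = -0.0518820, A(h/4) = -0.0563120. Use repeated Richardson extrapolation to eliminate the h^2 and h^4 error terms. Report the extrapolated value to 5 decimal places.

-0.05779

First eliminate the h^2 term (factor 2^2 = 4):
  B₁ = (4·(-0.0518820) − (-0.0343528))/3 = -0.0577251
  B₂ = (4·(-0.0563120) − (-0.0518820))/3 = -0.0577887
Then eliminate the h^4 term (factor 2^4 = 16):
  (16·(-0.0577887) − (-0.0577251))/15 = -0.0577929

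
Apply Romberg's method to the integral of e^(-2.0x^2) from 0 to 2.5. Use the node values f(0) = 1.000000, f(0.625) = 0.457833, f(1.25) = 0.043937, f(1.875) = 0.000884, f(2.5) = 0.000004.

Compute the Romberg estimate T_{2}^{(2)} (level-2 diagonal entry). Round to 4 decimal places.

T_{0}^{(0)} (trapezoid, 1 panel, h=2.5000): 1.250005
T_{1}^{(0)} (trapezoid, 2 panels, h=1.2500): 0.679924
T_{2}^{(0)} (trapezoid, 4 panels, h=0.6250): 0.626660
T_{1}^{(1)} = 0.679924 + (0.679924 − 1.250005)/3 = 0.489897
T_{2}^{(1)} = 0.626660 + (0.626660 − 0.679924)/3 = 0.608905
T_{2}^{(2)} = 0.608905 + (0.608905 − 0.489897)/15 = 0.616839

0.6168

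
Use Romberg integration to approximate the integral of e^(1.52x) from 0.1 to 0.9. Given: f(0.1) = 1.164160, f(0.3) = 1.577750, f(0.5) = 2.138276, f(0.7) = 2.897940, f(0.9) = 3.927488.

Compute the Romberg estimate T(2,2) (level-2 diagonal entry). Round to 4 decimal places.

T(0,0) (trapezoid, 1 panel, h=0.8000): 2.036659
T(1,0) (trapezoid, 2 panels, h=0.4000): 1.873640
T(2,0) (trapezoid, 4 panels, h=0.2000): 1.831958
T(1,1) = 1.873640 + (1.873640 − 2.036659)/3 = 1.819300
T(2,1) = 1.831958 + (1.831958 − 1.873640)/3 = 1.818064
T(2,2) = 1.818064 + (1.818064 − 1.819300)/15 = 1.817982

1.8180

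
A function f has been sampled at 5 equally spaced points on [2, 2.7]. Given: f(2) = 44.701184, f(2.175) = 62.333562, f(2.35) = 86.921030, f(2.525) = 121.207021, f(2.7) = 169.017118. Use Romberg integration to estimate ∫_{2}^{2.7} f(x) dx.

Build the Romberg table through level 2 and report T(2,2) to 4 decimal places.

65.4296

T(0,0) (trapezoid, 1 panel, h=0.7000): 74.801406
T(1,0) (trapezoid, 2 panels, h=0.3500): 67.823063
T(2,0) (trapezoid, 4 panels, h=0.1750): 66.031134
T(1,1) = 67.823063 + (67.823063 − 74.801406)/3 = 65.496949
T(2,1) = 66.031134 + (66.031134 − 67.823063)/3 = 65.433824
T(2,2) = 65.433824 + (65.433824 − 65.496949)/15 = 65.429616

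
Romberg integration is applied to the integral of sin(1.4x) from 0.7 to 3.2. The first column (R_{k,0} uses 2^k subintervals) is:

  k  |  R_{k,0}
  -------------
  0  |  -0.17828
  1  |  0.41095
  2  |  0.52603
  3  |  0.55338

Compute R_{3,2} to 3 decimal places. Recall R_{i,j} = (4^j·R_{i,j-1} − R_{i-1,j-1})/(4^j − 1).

0.562

Richardson extrapolation on the trapezoidal column (denominator 4−1=3):
R_{2,1} = 0.52603 + (0.52603 − 0.41095)/3 = 0.56439
R_{3,1} = 0.55338 + (0.55338 − 0.52603)/3 = 0.56250
R_{3,2} = (16·0.56250 − 0.56439) / 15 = 0.56237
(Column j=1 coincides with Simpson's rule on the same nodes.)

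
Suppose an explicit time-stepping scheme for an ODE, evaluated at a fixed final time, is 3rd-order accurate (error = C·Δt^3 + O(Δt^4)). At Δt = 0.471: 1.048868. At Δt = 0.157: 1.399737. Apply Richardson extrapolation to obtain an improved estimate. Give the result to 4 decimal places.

1.4132

The leading error scales as Δt^3; refining by a factor of 3 reduces it by 3^3 = 27.
Extrapolated value = (27·A(Δt/3) − A(Δt)) / (27 − 1)
= (27·1.399737 − 1.048868) / 26
= 36.744031 / 26 = 1.413232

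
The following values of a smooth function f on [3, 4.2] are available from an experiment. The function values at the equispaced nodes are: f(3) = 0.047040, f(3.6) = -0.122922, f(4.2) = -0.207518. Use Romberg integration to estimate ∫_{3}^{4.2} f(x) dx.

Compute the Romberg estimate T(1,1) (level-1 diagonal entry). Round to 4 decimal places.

T(0,0) (trapezoid, 1 panel, h=1.2000): -0.096287
T(1,0) (trapezoid, 2 panels, h=0.6000): -0.121897
T(1,1) = -0.121897 + (-0.121897 − (-0.096287))/3 = -0.130434

-0.1304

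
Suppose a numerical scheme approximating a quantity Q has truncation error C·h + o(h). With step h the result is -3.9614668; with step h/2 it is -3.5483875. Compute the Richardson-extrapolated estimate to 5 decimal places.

-3.13531

Extrapolated value = (2·A(h/2) − A(h)) / (2 − 1)
= (2·(-3.5483875) − (-3.9614668)) / 1
= -3.1353082 / 1 = -3.1353082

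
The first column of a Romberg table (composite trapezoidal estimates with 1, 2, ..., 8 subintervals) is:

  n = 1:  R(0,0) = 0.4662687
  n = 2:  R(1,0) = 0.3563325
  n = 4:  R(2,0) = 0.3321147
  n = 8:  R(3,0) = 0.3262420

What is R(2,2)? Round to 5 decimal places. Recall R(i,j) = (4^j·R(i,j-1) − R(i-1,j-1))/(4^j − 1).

Richardson extrapolation on the trapezoidal column (denominator 4−1=3):
R(1,1) = 0.3563325 + (0.3563325 − 0.4662687)/3 = 0.3196871
R(2,1) = (4·0.3321147 − 0.3563325) / 3 = 0.3240421
R(2,2) = (16·0.3240421 − 0.3196871) / 15 = 0.3243324

0.32433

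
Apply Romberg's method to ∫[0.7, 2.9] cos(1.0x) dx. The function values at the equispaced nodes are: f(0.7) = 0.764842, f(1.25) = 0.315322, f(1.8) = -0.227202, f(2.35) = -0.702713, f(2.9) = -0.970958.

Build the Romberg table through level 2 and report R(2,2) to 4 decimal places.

R(0,0) (trapezoid, 1 panel, h=2.2000): -0.226728
R(1,0) (trapezoid, 2 panels, h=1.1000): -0.363286
R(2,0) (trapezoid, 4 panels, h=0.5500): -0.394708
R(1,1) = -0.363286 + (-0.363286 − (-0.226728))/3 = -0.408805
R(2,1) = -0.394708 + (-0.394708 − (-0.363286))/3 = -0.405182
R(2,2) = -0.405182 + (-0.405182 − (-0.408805))/15 = -0.404940

-0.4049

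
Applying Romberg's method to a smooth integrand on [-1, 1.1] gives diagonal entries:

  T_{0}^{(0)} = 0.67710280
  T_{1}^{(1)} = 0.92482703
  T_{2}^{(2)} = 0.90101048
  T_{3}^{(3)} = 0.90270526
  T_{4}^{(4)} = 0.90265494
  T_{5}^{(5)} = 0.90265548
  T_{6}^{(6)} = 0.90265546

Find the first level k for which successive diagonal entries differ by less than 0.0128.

|T_{1}^{(1)} − T_{0}^{(0)}| = 0.24772423 ≥ 0.0128
|T_{2}^{(2)} − T_{1}^{(1)}| = 0.02381655 ≥ 0.0128
|T_{3}^{(3)} − T_{2}^{(2)}| = 0.00169478 < 0.0128

k = 3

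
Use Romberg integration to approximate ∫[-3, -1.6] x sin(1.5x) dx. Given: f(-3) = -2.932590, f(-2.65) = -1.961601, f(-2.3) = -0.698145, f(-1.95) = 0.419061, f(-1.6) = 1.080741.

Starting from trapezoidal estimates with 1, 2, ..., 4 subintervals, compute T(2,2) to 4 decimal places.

T(0,0) (trapezoid, 1 panel, h=1.4000): -1.296294
T(1,0) (trapezoid, 2 panels, h=0.7000): -1.136849
T(2,0) (trapezoid, 4 panels, h=0.3500): -1.108313
T(1,1) = -1.136849 + (-1.136849 − (-1.296294))/3 = -1.083701
T(2,1) = -1.108313 + (-1.108313 − (-1.136849))/3 = -1.098801
T(2,2) = -1.098801 + (-1.098801 − (-1.083701))/15 = -1.099808

-1.0998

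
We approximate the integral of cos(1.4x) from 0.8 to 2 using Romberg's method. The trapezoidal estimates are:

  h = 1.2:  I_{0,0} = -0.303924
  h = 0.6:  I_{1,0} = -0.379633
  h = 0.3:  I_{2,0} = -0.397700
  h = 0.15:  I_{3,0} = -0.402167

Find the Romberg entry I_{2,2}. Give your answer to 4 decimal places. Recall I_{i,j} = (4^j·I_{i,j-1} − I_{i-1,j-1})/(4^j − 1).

-0.4036

I_{1,1} = (4·(-0.379633) − (-0.303924)) / 3 = -0.404869
I_{2,1} = (4·(-0.397700) − (-0.379633)) / 3 = -0.403722
I_{2,2} = -0.403722 + (-0.403722 − (-0.404869))/15 = -0.403646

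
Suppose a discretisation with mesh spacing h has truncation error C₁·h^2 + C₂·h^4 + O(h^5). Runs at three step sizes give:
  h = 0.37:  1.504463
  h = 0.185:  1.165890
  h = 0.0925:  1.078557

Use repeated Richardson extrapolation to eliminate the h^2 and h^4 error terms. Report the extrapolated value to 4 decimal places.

1.0492

First eliminate the h^2 term (factor 2^2 = 4):
  B₁ = (4·1.165890 − 1.504463)/3 = 1.053032
  B₂ = (4·1.078557 − 1.165890)/3 = 1.049446
Then eliminate the h^4 term (factor 2^4 = 16):
  (16·1.049446 − 1.053032)/15 = 1.049207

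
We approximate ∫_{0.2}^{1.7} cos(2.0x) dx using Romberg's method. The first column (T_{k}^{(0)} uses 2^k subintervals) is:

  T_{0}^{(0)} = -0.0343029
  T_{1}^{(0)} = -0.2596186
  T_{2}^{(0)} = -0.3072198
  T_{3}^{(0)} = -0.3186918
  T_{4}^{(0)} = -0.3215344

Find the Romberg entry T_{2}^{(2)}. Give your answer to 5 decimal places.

T_{1}^{(1)} = -0.2596186 + (-0.2596186 − (-0.0343029))/3 = -0.3347238
T_{2}^{(1)} = (4·(-0.3072198) − (-0.2596186)) / 3 = -0.3230869
T_{2}^{(2)} = -0.3230869 + (-0.3230869 − (-0.3347238))/15 = -0.3223111
(Column j=1 coincides with Simpson's rule on the same nodes.)

-0.32231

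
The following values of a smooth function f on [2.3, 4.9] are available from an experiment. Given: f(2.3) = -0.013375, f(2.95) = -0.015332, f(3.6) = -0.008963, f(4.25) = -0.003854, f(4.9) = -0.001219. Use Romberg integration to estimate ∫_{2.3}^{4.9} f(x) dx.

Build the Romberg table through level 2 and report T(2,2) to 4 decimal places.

-0.0238

T(0,0) (trapezoid, 1 panel, h=2.6000): -0.018972
T(1,0) (trapezoid, 2 panels, h=1.3000): -0.021138
T(2,0) (trapezoid, 4 panels, h=0.6500): -0.023040
T(1,1) = -0.021138 + (-0.021138 − (-0.018972))/3 = -0.021860
T(2,1) = -0.023040 + (-0.023040 − (-0.021138))/3 = -0.023674
T(2,2) = -0.023674 + (-0.023674 − (-0.021860))/15 = -0.023795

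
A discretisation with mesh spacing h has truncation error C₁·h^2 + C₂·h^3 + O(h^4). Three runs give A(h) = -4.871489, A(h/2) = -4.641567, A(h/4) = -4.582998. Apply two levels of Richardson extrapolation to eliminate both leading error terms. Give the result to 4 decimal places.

First eliminate the h^2 term (factor 2^2 = 4):
  B₁ = (4·(-4.641567) − (-4.871489))/3 = -4.564926
  B₂ = (4·(-4.582998) − (-4.641567))/3 = -4.563475
Then eliminate the h^3 term (factor 2^3 = 8):
  (8·(-4.563475) − (-4.564926))/7 = -4.563268

-4.5633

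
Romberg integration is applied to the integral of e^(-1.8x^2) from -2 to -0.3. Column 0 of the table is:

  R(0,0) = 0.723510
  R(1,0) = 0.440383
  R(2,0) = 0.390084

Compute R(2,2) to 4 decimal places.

Richardson extrapolation on the trapezoidal column (denominator 4−1=3):
R(1,1) = (4·0.440383 − 0.723510) / 3 = 0.346007
R(2,1) = 0.390084 + (0.390084 − 0.440383)/3 = 0.373318
R(2,2) = 0.373318 + (0.373318 − 0.346007)/15 = 0.375139

0.3751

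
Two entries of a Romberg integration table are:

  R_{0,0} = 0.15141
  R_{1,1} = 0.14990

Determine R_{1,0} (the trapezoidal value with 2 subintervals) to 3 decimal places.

From R_{1,1} = (4·R_{1,0} − R_{0,0})/3, solve for R_{1,0}:
4·R_{1,0} = 3·0.14990 + 0.15141 = 0.60111
R_{1,0} = 0.15028

0.150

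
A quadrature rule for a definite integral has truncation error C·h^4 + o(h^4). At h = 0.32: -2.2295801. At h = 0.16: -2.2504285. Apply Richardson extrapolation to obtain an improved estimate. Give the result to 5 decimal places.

Extrapolated value = (16·A(h/2) − A(h)) / (16 − 1)
= (16·(-2.2504285) − (-2.2295801)) / 15
= -33.7772759 / 15 = -2.2518184

-2.25182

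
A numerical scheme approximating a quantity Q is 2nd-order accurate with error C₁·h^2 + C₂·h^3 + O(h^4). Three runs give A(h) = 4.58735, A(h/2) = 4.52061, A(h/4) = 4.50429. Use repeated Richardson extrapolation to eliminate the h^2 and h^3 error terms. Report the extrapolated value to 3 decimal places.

4.499

First eliminate the h^2 term (factor 2^2 = 4):
  B₁ = (4·4.52061 − 4.58735)/3 = 4.49836
  B₂ = (4·4.50429 − 4.52061)/3 = 4.49885
Then eliminate the h^3 term (factor 2^3 = 8):
  (8·4.49885 − 4.49836)/7 = 4.49892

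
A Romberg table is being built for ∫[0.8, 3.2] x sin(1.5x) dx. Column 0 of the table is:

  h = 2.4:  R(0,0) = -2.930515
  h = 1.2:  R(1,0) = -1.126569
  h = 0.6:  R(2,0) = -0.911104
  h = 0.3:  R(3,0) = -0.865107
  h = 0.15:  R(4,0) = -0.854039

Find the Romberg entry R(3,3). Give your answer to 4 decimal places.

Richardson extrapolation on the trapezoidal column (denominator 4−1=3):
R(1,1) = (4·(-1.126569) − (-2.930515)) / 3 = -0.525254
R(2,1) = (4·(-0.911104) − (-1.126569)) / 3 = -0.839282
R(3,1) = (4·(-0.865107) − (-0.911104)) / 3 = -0.849775
R(2,2) = -0.839282 + (-0.839282 − (-0.525254))/15 = -0.860217
R(3,2) = -0.849775 + (-0.849775 − (-0.839282))/15 = -0.850475
R(3,3) = -0.850475 + (-0.850475 − (-0.860217))/63 = -0.850320

-0.8503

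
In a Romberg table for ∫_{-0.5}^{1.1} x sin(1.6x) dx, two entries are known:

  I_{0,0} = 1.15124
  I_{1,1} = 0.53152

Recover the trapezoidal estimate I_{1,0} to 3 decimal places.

From I_{1,1} = (4·I_{1,0} − I_{0,0})/3, solve for I_{1,0}:
4·I_{1,0} = 3·0.53152 + 1.15124 = 2.74580
I_{1,0} = 0.68645

0.686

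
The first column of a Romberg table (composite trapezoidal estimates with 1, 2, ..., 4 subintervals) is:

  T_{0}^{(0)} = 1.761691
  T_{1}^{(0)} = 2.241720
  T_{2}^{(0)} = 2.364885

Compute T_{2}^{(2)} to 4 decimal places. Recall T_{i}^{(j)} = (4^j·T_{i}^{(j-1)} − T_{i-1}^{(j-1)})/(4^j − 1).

Richardson extrapolation on the trapezoidal column (denominator 4−1=3):
T_{1}^{(1)} = 2.241720 + (2.241720 − 1.761691)/3 = 2.401730
T_{2}^{(1)} = (4·2.364885 − 2.241720) / 3 = 2.405940
T_{2}^{(2)} = 2.405940 + (2.405940 − 2.401730)/15 = 2.406221

2.4062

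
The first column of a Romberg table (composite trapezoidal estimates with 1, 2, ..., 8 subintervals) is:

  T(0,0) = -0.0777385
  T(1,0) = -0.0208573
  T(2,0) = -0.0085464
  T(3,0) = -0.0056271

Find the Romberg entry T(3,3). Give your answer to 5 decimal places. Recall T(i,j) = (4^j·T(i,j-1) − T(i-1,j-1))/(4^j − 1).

T(1,1) = (4·(-0.0208573) − (-0.0777385)) / 3 = -0.0018969
T(2,1) = -0.0085464 + (-0.0085464 − (-0.0208573))/3 = -0.0044428
T(3,1) = -0.0056271 + (-0.0056271 − (-0.0085464))/3 = -0.0046540
T(2,2) = (16·(-0.0044428) − (-0.0018969)) / 15 = -0.0046125
T(3,2) = -0.0046540 + (-0.0046540 − (-0.0044428))/15 = -0.0046681
T(3,3) = (64·(-0.0046681) − (-0.0046125)) / 63 = -0.0046690

-0.00467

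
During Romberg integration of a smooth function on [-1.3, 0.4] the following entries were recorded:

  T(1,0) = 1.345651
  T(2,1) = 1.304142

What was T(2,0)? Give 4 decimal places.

From T(2,1) = (4·T(2,0) − T(1,0))/3, solve for T(2,0):
4·T(2,0) = 3·1.304142 + 1.345651 = 5.258077
T(2,0) = 1.314519

1.3145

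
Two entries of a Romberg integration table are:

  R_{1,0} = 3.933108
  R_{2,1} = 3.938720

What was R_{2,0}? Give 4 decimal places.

From R_{2,1} = (4·R_{2,0} − R_{1,0})/3, solve for R_{2,0}:
4·R_{2,0} = 3·3.938720 + 3.933108 = 15.749268
R_{2,0} = 3.937317

3.9373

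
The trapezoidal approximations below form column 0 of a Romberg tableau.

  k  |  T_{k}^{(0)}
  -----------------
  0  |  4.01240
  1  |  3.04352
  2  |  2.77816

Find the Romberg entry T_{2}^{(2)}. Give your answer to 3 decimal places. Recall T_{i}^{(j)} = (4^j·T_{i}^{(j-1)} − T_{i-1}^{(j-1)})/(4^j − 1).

2.688

T_{1}^{(1)} = (4·3.04352 − 4.01240) / 3 = 2.72056
T_{2}^{(1)} = (4·2.77816 − 3.04352) / 3 = 2.68971
T_{2}^{(2)} = 2.68971 + (2.68971 − 2.72056)/15 = 2.68765
(Column j=1 coincides with Simpson's rule on the same nodes.)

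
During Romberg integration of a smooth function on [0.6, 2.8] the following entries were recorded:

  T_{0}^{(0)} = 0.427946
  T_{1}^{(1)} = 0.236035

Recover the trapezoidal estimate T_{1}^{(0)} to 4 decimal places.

0.2840

From T_{1}^{(1)} = (4·T_{1}^{(0)} − T_{0}^{(0)})/3, solve for T_{1}^{(0)}:
4·T_{1}^{(0)} = 3·0.236035 + 0.427946 = 1.136051
T_{1}^{(0)} = 0.284013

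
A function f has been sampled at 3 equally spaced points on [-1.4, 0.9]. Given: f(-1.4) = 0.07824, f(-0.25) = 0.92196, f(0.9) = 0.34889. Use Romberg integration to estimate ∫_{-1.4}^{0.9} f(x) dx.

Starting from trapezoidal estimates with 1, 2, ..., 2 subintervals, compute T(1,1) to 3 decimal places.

1.577

T(0,0) (trapezoid, 1 panel, h=2.3000): 0.49120
T(1,0) (trapezoid, 2 panels, h=1.1500): 1.30585
T(1,1) = 1.30585 + (1.30585 − 0.49120)/3 = 1.57740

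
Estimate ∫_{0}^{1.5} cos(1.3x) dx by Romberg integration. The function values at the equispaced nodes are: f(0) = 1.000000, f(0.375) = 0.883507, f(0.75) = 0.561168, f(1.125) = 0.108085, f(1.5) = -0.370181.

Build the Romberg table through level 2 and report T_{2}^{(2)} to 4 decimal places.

T_{0}^{(0)} (trapezoid, 1 panel, h=1.5000): 0.472364
T_{1}^{(0)} (trapezoid, 2 panels, h=0.7500): 0.657058
T_{2}^{(0)} (trapezoid, 4 panels, h=0.3750): 0.700376
T_{1}^{(1)} = 0.657058 + (0.657058 − 0.472364)/3 = 0.718623
T_{2}^{(1)} = 0.700376 + (0.700376 − 0.657058)/3 = 0.714815
T_{2}^{(2)} = 0.714815 + (0.714815 − 0.718623)/15 = 0.714561

0.7146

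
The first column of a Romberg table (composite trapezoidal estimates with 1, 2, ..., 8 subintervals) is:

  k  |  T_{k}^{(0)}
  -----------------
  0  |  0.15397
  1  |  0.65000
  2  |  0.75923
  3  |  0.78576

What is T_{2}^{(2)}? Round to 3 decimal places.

T_{1}^{(1)} = 0.65000 + (0.65000 − 0.15397)/3 = 0.81534
T_{2}^{(1)} = (4·0.75923 − 0.65000) / 3 = 0.79564
T_{2}^{(2)} = 0.79564 + (0.79564 − 0.81534)/15 = 0.79433

0.794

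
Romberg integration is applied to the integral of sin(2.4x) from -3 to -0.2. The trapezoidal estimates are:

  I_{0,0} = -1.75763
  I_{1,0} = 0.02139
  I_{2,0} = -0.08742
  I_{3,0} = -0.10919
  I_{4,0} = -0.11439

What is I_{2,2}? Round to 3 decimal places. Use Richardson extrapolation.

Richardson extrapolation on the trapezoidal column (denominator 4−1=3):
I_{1,1} = (4·0.02139 − (-1.75763)) / 3 = 0.61440
I_{2,1} = (4·(-0.08742) − 0.02139) / 3 = -0.12369
I_{2,2} = -0.12369 + (-0.12369 − 0.61440)/15 = -0.17290

-0.173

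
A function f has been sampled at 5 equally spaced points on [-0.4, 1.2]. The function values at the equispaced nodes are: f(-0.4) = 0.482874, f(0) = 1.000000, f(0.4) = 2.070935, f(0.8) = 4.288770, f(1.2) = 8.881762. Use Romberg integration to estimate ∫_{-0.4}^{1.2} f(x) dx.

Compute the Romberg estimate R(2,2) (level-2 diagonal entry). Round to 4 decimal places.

4.6159

R(0,0) (trapezoid, 1 panel, h=1.6000): 7.491709
R(1,0) (trapezoid, 2 panels, h=0.8000): 5.402602
R(2,0) (trapezoid, 4 panels, h=0.4000): 4.816809
R(1,1) = 5.402602 + (5.402602 − 7.491709)/3 = 4.706233
R(2,1) = 4.816809 + (4.816809 − 5.402602)/3 = 4.621545
R(2,2) = 4.621545 + (4.621545 − 4.706233)/15 = 4.615899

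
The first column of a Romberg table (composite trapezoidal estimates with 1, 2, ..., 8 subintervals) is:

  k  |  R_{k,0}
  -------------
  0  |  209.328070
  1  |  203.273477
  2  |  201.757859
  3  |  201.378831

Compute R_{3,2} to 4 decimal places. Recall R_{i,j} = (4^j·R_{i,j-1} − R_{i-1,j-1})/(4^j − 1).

201.2525

Richardson extrapolation on the trapezoidal column (denominator 4−1=3):
R_{2,1} = (4·201.757859 − 203.273477) / 3 = 201.252653
R_{3,1} = (4·201.378831 − 201.757859) / 3 = 201.252488
R_{3,2} = (16·201.252488 − 201.252653) / 15 = 201.252477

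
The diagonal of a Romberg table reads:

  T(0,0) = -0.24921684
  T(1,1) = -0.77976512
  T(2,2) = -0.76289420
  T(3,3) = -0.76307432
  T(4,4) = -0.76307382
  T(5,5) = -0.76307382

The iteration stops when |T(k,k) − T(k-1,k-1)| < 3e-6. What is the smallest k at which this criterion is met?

|T(1,1) − T(0,0)| = 0.53054828 ≥ 3e-6
|T(2,2) − T(1,1)| = 0.01687092 ≥ 3e-6
|T(3,3) − T(2,2)| = 0.00018012 ≥ 3e-6
|T(4,4) − T(3,3)| = 0.00000050 < 3e-6

k = 4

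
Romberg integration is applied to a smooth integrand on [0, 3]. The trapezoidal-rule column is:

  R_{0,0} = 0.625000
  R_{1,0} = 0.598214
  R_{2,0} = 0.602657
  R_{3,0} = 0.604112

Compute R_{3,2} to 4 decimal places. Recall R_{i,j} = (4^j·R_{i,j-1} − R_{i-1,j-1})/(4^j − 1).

Richardson extrapolation on the trapezoidal column (denominator 4−1=3):
R_{2,1} = 0.602657 + (0.602657 − 0.598214)/3 = 0.604138
R_{3,1} = (4·0.604112 − 0.602657) / 3 = 0.604597
R_{3,2} = (16·0.604597 − 0.604138) / 15 = 0.604628

0.6046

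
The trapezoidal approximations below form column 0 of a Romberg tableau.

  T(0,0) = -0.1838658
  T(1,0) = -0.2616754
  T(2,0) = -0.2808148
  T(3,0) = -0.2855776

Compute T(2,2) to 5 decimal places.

T(1,1) = (4·(-0.2616754) − (-0.1838658)) / 3 = -0.2876119
T(2,1) = (4·(-0.2808148) − (-0.2616754)) / 3 = -0.2871946
T(2,2) = (16·(-0.2871946) − (-0.2876119)) / 15 = -0.2871668
(Column j=1 coincides with Simpson's rule on the same nodes.)

-0.28717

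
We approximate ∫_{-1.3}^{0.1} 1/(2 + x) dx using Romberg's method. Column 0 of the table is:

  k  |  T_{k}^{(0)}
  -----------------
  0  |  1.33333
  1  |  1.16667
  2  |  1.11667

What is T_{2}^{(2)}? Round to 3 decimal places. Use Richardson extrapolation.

1.099

Richardson extrapolation on the trapezoidal column (denominator 4−1=3):
T_{1}^{(1)} = (4·1.16667 − 1.33333) / 3 = 1.11112
T_{2}^{(1)} = 1.11667 + (1.11667 − 1.16667)/3 = 1.10000
T_{2}^{(2)} = (16·1.10000 − 1.11112) / 15 = 1.09926
(Column j=1 coincides with Simpson's rule on the same nodes.)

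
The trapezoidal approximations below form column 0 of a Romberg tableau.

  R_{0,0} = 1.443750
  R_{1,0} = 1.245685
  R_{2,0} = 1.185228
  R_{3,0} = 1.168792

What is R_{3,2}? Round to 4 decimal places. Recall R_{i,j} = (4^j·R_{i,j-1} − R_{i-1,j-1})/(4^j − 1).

1.1632

Richardson extrapolation on the trapezoidal column (denominator 4−1=3):
R_{2,1} = 1.185228 + (1.185228 − 1.245685)/3 = 1.165076
R_{3,1} = 1.168792 + (1.168792 − 1.185228)/3 = 1.163313
R_{3,2} = 1.163313 + (1.163313 − 1.165076)/15 = 1.163195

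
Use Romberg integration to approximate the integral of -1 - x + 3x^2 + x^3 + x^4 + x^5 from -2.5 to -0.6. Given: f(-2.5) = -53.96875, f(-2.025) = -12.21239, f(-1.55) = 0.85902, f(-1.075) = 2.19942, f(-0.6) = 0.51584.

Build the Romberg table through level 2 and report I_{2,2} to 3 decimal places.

I_{0,0} (trapezoid, 1 panel, h=1.9000): -50.78026
I_{1,0} (trapezoid, 2 panels, h=0.9500): -24.57406
I_{2,0} (trapezoid, 4 panels, h=0.4750): -17.04319
I_{1,1} = -24.57406 + (-24.57406 − (-50.78026))/3 = -15.83866
I_{2,1} = -17.04319 + (-17.04319 − (-24.57406))/3 = -14.53290
I_{2,2} = -14.53290 + (-14.53290 − (-15.83866))/15 = -14.44585

-14.446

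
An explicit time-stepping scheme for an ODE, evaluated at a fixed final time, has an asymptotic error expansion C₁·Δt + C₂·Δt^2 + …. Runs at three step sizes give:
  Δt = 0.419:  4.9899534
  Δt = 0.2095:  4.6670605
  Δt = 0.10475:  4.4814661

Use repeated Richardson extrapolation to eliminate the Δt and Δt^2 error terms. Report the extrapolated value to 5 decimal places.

First eliminate the Δt term (factor 2^1 = 2):
  B₁ = (2·4.6670605 − 4.9899534)/1 = 4.3441676
  B₂ = (2·4.4814661 − 4.6670605)/1 = 4.2958717
Then eliminate the Δt^2 term (factor 2^2 = 4):
  (4·4.2958717 − 4.3441676)/3 = 4.2797731

4.27977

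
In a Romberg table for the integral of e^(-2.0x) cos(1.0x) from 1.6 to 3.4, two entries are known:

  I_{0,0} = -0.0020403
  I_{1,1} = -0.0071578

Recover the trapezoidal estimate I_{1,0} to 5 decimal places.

From I_{1,1} = (4·I_{1,0} − I_{0,0})/3, solve for I_{1,0}:
4·I_{1,0} = 3·(-0.0071578) + (-0.0020403) = -0.0235137
I_{1,0} = -0.0058784

-0.00588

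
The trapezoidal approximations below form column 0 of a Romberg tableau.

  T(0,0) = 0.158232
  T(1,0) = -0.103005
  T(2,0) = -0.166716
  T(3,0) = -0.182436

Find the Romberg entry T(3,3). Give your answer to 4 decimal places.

Richardson extrapolation on the trapezoidal column (denominator 4−1=3):
T(1,1) = -0.103005 + (-0.103005 − 0.158232)/3 = -0.190084
T(2,1) = -0.166716 + (-0.166716 − (-0.103005))/3 = -0.187953
T(3,1) = (4·(-0.182436) − (-0.166716)) / 3 = -0.187676
T(2,2) = -0.187953 + (-0.187953 − (-0.190084))/15 = -0.187811
T(3,2) = -0.187676 + (-0.187676 − (-0.187953))/15 = -0.187658
T(3,3) = -0.187658 + (-0.187658 − (-0.187811))/63 = -0.187656

-0.1877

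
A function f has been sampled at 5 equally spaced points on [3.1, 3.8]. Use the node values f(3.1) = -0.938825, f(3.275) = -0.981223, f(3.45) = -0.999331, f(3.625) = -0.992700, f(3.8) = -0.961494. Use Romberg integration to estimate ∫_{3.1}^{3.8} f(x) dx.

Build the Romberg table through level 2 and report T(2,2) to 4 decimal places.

T(0,0) (trapezoid, 1 panel, h=0.7000): -0.665112
T(1,0) (trapezoid, 2 panels, h=0.3500): -0.682322
T(2,0) (trapezoid, 4 panels, h=0.1750): -0.686597
T(1,1) = -0.682322 + (-0.682322 − (-0.665112))/3 = -0.688059
T(2,1) = -0.686597 + (-0.686597 − (-0.682322))/3 = -0.688022
T(2,2) = -0.688022 + (-0.688022 − (-0.688059))/15 = -0.688020

-0.6880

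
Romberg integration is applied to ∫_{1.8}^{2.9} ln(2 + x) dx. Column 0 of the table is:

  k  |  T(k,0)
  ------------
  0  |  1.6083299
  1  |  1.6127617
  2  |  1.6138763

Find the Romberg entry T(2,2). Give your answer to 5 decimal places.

Richardson extrapolation on the trapezoidal column (denominator 4−1=3):
T(1,1) = (4·1.6127617 − 1.6083299) / 3 = 1.6142390
T(2,1) = 1.6138763 + (1.6138763 − 1.6127617)/3 = 1.6142478
T(2,2) = (16·1.6142478 − 1.6142390) / 15 = 1.6142484

1.61425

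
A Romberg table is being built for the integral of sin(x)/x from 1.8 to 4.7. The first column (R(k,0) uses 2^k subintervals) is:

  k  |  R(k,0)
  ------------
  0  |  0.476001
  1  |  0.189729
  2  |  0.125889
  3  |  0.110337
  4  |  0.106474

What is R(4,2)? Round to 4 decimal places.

Richardson extrapolation on the trapezoidal column (denominator 4−1=3):
R(3,1) = 0.110337 + (0.110337 − 0.125889)/3 = 0.105153
R(4,1) = 0.106474 + (0.106474 − 0.110337)/3 = 0.105186
R(4,2) = 0.105186 + (0.105186 − 0.105153)/15 = 0.105188

0.1052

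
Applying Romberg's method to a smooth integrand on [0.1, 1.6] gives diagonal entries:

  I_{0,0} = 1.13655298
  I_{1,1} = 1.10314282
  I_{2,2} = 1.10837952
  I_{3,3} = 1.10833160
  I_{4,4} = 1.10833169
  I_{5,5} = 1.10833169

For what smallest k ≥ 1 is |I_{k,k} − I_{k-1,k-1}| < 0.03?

k = 2

|I_{1,1} − I_{0,0}| = 0.03341016 ≥ 0.03
|I_{2,2} − I_{1,1}| = 0.00523670 < 0.03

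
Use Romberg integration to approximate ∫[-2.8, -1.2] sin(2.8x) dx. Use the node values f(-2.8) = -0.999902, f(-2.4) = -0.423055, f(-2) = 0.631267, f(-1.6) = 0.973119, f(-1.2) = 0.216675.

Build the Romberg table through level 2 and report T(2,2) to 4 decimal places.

T(0,0) (trapezoid, 1 panel, h=1.6000): -0.626582
T(1,0) (trapezoid, 2 panels, h=0.8000): 0.191723
T(2,0) (trapezoid, 4 panels, h=0.4000): 0.315887
T(1,1) = 0.191723 + (0.191723 − (-0.626582))/3 = 0.464491
T(2,1) = 0.315887 + (0.315887 − 0.191723)/3 = 0.357275
T(2,2) = 0.357275 + (0.357275 − 0.464491)/15 = 0.350127

0.3501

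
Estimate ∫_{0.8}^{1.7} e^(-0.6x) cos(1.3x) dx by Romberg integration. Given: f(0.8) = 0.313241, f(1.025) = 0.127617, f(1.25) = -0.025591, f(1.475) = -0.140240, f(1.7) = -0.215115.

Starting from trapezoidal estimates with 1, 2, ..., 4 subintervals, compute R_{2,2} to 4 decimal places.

R_{0,0} (trapezoid, 1 panel, h=0.9000): 0.044157
R_{1,0} (trapezoid, 2 panels, h=0.4500): 0.010562
R_{2,0} (trapezoid, 4 panels, h=0.2250): 0.002441
R_{1,1} = 0.010562 + (0.010562 − 0.044157)/3 = -0.000636
R_{2,1} = 0.002441 + (0.002441 − 0.010562)/3 = -0.000266
R_{2,2} = -0.000266 + (-0.000266 − (-0.000636))/15 = -0.000241

-0.0002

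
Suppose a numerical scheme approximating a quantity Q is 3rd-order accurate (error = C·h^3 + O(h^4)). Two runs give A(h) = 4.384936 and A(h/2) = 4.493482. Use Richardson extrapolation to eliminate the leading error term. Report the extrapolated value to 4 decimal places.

Extrapolated value = (8·A(h/2) − A(h)) / (8 − 1)
= (8·4.493482 − 4.384936) / 7
= 31.562920 / 7 = 4.508989

4.5090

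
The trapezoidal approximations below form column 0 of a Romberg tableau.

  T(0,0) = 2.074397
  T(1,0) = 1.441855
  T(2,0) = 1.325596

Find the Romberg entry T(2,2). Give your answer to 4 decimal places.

1.2906

T(1,1) = (4·1.441855 − 2.074397) / 3 = 1.231008
T(2,1) = 1.325596 + (1.325596 − 1.441855)/3 = 1.286843
T(2,2) = (16·1.286843 − 1.231008) / 15 = 1.290565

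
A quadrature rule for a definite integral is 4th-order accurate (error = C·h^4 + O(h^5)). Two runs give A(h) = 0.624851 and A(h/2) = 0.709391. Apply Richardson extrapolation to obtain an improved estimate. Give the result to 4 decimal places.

0.7150

Extrapolated value = (16·A(h/2) − A(h)) / (16 − 1)
= (16·0.709391 − 0.624851) / 15
= 10.725405 / 15 = 0.715027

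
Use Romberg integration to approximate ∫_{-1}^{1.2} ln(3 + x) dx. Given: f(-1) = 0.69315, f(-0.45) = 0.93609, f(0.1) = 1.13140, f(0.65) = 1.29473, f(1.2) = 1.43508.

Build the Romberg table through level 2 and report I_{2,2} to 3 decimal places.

2.441

I_{0,0} (trapezoid, 1 panel, h=2.2000): 2.34105
I_{1,0} (trapezoid, 2 panels, h=1.1000): 2.41507
I_{2,0} (trapezoid, 4 panels, h=0.5500): 2.43448
I_{1,1} = 2.41507 + (2.41507 − 2.34105)/3 = 2.43974
I_{2,1} = 2.43448 + (2.43448 − 2.41507)/3 = 2.44095
I_{2,2} = 2.44095 + (2.44095 − 2.43974)/15 = 2.44103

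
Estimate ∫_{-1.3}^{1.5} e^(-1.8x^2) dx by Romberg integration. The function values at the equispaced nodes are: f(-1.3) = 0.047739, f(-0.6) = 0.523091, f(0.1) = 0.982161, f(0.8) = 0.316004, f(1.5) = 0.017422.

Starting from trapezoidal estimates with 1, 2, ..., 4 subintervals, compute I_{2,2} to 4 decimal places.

I_{0,0} (trapezoid, 1 panel, h=2.8000): 0.091225
I_{1,0} (trapezoid, 2 panels, h=1.4000): 1.420638
I_{2,0} (trapezoid, 4 panels, h=0.7000): 1.297686
I_{1,1} = 1.420638 + (1.420638 − 0.091225)/3 = 1.863776
I_{2,1} = 1.297686 + (1.297686 − 1.420638)/3 = 1.256702
I_{2,2} = 1.256702 + (1.256702 − 1.863776)/15 = 1.216230

1.2162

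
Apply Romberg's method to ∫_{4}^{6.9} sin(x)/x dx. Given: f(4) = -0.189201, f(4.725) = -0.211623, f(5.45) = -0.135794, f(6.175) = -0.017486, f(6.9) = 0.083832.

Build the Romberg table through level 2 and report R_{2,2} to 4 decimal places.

-0.3125

R_{0,0} (trapezoid, 1 panel, h=2.9000): -0.152785
R_{1,0} (trapezoid, 2 panels, h=1.4500): -0.273294
R_{2,0} (trapezoid, 4 panels, h=0.7250): -0.302751
R_{1,1} = -0.273294 + (-0.273294 − (-0.152785))/3 = -0.313464
R_{2,1} = -0.302751 + (-0.302751 − (-0.273294))/3 = -0.312570
R_{2,2} = -0.312570 + (-0.312570 − (-0.313464))/15 = -0.312510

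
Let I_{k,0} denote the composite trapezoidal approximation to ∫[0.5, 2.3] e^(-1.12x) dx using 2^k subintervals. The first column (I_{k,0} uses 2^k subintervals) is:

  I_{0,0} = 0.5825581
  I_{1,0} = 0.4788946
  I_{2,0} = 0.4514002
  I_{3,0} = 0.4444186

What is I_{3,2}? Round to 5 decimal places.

Richardson extrapolation on the trapezoidal column (denominator 4−1=3):
I_{2,1} = (4·0.4514002 − 0.4788946) / 3 = 0.4422354
I_{3,1} = 0.4444186 + (0.4444186 − 0.4514002)/3 = 0.4420914
I_{3,2} = 0.4420914 + (0.4420914 − 0.4422354)/15 = 0.4420818

0.44208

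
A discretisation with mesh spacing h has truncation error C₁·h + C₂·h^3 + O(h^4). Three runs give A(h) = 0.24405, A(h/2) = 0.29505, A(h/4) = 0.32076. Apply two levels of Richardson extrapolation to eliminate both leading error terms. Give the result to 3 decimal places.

First eliminate the h term (factor 2^1 = 2):
  B₁ = (2·0.29505 − 0.24405)/1 = 0.34605
  B₂ = (2·0.32076 − 0.29505)/1 = 0.34647
Then eliminate the h^3 term (factor 2^3 = 8):
  (8·0.34647 − 0.34605)/7 = 0.34653

0.347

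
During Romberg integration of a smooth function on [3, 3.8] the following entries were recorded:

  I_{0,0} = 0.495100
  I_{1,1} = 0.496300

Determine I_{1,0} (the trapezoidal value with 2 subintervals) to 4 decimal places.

0.4960

From I_{1,1} = (4·I_{1,0} − I_{0,0})/3, solve for I_{1,0}:
4·I_{1,0} = 3·0.496300 + 0.495100 = 1.984000
I_{1,0} = 0.496000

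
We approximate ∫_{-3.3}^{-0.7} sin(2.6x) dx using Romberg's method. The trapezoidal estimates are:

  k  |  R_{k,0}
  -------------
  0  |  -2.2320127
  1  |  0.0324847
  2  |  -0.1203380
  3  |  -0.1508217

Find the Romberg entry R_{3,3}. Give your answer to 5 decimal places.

Richardson extrapolation on the trapezoidal column (denominator 4−1=3):
R_{1,1} = (4·0.0324847 − (-2.2320127)) / 3 = 0.7873172
R_{2,1} = (4·(-0.1203380) − 0.0324847) / 3 = -0.1712789
R_{3,1} = (4·(-0.1508217) − (-0.1203380)) / 3 = -0.1609829
R_{2,2} = -0.1712789 + (-0.1712789 − 0.7873172)/15 = -0.2351853
R_{3,2} = (16·(-0.1609829) − (-0.1712789)) / 15 = -0.1602965
R_{3,3} = (64·(-0.1602965) − (-0.2351853)) / 63 = -0.1591078

-0.15911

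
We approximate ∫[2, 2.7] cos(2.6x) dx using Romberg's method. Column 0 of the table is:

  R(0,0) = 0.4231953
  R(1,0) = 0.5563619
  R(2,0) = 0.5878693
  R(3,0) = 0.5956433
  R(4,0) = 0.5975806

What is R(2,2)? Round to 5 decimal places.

R(1,1) = (4·0.5563619 − 0.4231953) / 3 = 0.6007508
R(2,1) = 0.5878693 + (0.5878693 − 0.5563619)/3 = 0.5983718
R(2,2) = (16·0.5983718 − 0.6007508) / 15 = 0.5982132
(Column j=1 coincides with Simpson's rule on the same nodes.)

0.59821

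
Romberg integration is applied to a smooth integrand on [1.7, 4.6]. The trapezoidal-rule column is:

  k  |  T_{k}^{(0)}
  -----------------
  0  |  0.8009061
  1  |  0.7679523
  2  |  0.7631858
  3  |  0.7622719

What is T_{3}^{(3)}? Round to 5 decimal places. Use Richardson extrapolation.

Richardson extrapolation on the trapezoidal column (denominator 4−1=3):
T_{1}^{(1)} = (4·0.7679523 − 0.8009061) / 3 = 0.7569677
T_{2}^{(1)} = 0.7631858 + (0.7631858 − 0.7679523)/3 = 0.7615970
T_{3}^{(1)} = 0.7622719 + (0.7622719 − 0.7631858)/3 = 0.7619673
T_{2}^{(2)} = (16·0.7615970 − 0.7569677) / 15 = 0.7619056
T_{3}^{(2)} = (16·0.7619673 − 0.7615970) / 15 = 0.7619920
T_{3}^{(3)} = (64·0.7619920 − 0.7619056) / 63 = 0.7619934
(Column j=1 coincides with Simpson's rule on the same nodes.)

0.76199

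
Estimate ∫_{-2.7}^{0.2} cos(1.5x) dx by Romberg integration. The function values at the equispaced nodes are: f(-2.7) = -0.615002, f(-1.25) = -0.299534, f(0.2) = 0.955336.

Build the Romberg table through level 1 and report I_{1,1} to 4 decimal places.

I_{0,0} (trapezoid, 1 panel, h=2.9000): 0.493484
I_{1,0} (trapezoid, 2 panels, h=1.4500): -0.187582
I_{1,1} = -0.187582 + (-0.187582 − 0.493484)/3 = -0.414604

-0.4146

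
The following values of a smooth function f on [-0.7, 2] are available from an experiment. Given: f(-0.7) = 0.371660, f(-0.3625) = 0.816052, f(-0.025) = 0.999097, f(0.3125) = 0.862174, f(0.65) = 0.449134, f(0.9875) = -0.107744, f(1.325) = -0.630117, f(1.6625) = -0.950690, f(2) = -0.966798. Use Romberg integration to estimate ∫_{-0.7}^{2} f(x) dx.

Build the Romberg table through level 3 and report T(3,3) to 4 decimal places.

T(0,0) (trapezoid, 1 panel, h=2.7000): -0.803436
T(1,0) (trapezoid, 2 panels, h=1.3500): 0.204613
T(2,0) (trapezoid, 4 panels, h=0.6750): 0.351368
T(3,0) (trapezoid, 8 panels, h=0.3375): 0.384864
T(1,1) = 0.204613 + (0.204613 − (-0.803436))/3 = 0.540629
T(2,1) = 0.351368 + (0.351368 − 0.204613)/3 = 0.400286
T(3,1) = 0.384864 + (0.384864 − 0.351368)/3 = 0.396029
T(2,2) = 0.400286 + (0.400286 − 0.540629)/15 = 0.390930
T(3,2) = 0.396029 + (0.396029 − 0.400286)/15 = 0.395745
T(3,3) = 0.395745 + (0.395745 − 0.390930)/63 = 0.395821

0.3958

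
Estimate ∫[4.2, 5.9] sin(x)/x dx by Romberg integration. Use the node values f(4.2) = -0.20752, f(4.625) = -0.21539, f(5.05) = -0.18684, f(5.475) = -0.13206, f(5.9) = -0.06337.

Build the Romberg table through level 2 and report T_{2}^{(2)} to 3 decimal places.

-0.288

T_{0}^{(0)} (trapezoid, 1 panel, h=1.7000): -0.23026
T_{1}^{(0)} (trapezoid, 2 panels, h=0.8500): -0.27394
T_{2}^{(0)} (trapezoid, 4 panels, h=0.4250): -0.28464
T_{1}^{(1)} = -0.27394 + (-0.27394 − (-0.23026))/3 = -0.28850
T_{2}^{(1)} = -0.28464 + (-0.28464 − (-0.27394))/3 = -0.28821
T_{2}^{(2)} = -0.28821 + (-0.28821 − (-0.28850))/15 = -0.28819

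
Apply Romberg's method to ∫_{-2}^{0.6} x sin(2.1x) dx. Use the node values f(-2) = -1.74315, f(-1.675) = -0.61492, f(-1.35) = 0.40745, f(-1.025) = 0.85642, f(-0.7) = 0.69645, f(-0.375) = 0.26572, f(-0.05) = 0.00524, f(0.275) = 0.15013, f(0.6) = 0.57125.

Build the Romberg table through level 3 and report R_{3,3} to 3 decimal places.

R_{0,0} (trapezoid, 1 panel, h=2.6000): -1.52347
R_{1,0} (trapezoid, 2 panels, h=1.3000): 0.14365
R_{2,0} (trapezoid, 4 panels, h=0.6500): 0.34007
R_{3,0} (trapezoid, 8 panels, h=0.3250): 0.38368
R_{1,1} = 0.14365 + (0.14365 − (-1.52347))/3 = 0.69936
R_{2,1} = 0.34007 + (0.34007 − 0.14365)/3 = 0.40554
R_{3,1} = 0.38368 + (0.38368 − 0.34007)/3 = 0.39822
R_{2,2} = 0.40554 + (0.40554 − 0.69936)/15 = 0.38595
R_{3,2} = 0.39822 + (0.39822 − 0.40554)/15 = 0.39773
R_{3,3} = 0.39773 + (0.39773 − 0.38595)/63 = 0.39792

0.398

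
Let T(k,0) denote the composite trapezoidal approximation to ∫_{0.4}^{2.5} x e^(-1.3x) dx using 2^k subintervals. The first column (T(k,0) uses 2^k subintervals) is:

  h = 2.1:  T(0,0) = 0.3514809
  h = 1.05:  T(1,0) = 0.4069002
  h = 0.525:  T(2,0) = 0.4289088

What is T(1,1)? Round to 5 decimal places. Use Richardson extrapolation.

0.42537

Richardson extrapolation on the trapezoidal column (denominator 4−1=3):
T(1,1) = (4·0.4069002 − 0.3514809) / 3 = 0.4253733
(Column j=1 coincides with Simpson's rule on the same nodes.)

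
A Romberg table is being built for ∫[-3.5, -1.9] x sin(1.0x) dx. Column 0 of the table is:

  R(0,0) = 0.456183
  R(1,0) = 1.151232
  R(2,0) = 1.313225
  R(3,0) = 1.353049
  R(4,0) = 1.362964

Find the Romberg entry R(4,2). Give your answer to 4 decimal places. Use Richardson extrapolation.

Richardson extrapolation on the trapezoidal column (denominator 4−1=3):
R(3,1) = (4·1.353049 − 1.313225) / 3 = 1.366324
R(4,1) = 1.362964 + (1.362964 − 1.353049)/3 = 1.366269
R(4,2) = 1.366269 + (1.366269 − 1.366324)/15 = 1.366265
(Column j=1 coincides with Simpson's rule on the same nodes.)

1.3663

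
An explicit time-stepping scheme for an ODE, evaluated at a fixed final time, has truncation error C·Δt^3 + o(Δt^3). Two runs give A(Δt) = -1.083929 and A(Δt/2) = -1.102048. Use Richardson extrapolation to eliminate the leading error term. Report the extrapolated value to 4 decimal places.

-1.1046

Extrapolated value = (8·A(Δt/2) − A(Δt)) / (8 − 1)
= (8·(-1.102048) − (-1.083929)) / 7
= -7.732455 / 7 = -1.104636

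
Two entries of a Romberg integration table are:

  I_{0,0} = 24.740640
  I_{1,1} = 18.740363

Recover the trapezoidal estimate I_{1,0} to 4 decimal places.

20.2404

From I_{1,1} = (4·I_{1,0} − I_{0,0})/3, solve for I_{1,0}:
4·I_{1,0} = 3·18.740363 + 24.740640 = 80.961729
I_{1,0} = 20.240432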